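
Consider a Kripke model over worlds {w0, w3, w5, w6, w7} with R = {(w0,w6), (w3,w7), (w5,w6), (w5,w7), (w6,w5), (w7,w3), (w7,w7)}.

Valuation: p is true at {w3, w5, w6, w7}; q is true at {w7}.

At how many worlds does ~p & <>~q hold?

w0: ~p is T, <>~q is T. ✓
w3: ~p is F, <>~q is F. ✗
w5: ~p is F, <>~q is T. ✗
w6: ~p is F, <>~q is T. ✗
w7: ~p is F, <>~q is T. ✗
Satisfying worlds: {w0}.

1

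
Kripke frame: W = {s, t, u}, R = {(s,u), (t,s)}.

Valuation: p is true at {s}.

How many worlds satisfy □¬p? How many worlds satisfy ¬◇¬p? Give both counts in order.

For □¬p:
s: successors {u}; ¬p there: u:T. ✓
t: successors {s}; ¬p there: s:F. ✗
u: no successors, so □¬p holds vacuously. ✓
— 2 worlds.
For ¬◇¬p:
s: ◇¬p is T. ✗
t: ◇¬p is F. ✓
u: ◇¬p is F. ✓
— 2 worlds.

2 and 2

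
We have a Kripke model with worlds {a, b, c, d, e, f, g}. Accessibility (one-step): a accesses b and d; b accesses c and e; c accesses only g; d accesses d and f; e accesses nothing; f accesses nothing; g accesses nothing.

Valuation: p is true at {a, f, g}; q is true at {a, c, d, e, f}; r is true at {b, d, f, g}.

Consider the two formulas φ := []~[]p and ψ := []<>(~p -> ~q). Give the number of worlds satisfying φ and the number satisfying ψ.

For []~[]p:
a: successors {b, d}; ~[]p there: b:T, d:T. ✓
b: successors {c, e}; ~[]p there: c:F, e:F. ✗
c: successors {g}; ~[]p there: g:F. ✗
d: successors {d, f}; ~[]p there: d:T, f:F. ✗
e: no successors, so []~[]p holds vacuously. ✓
f: no successors, so []~[]p holds vacuously. ✓
g: no successors, so []~[]p holds vacuously. ✓
— 4 worlds.
For []<>(~p -> ~q):
a: successors {b, d}; <>(~p -> ~q) there: b:F, d:T. ✗
b: successors {c, e}; <>(~p -> ~q) there: c:T, e:F. ✗
c: successors {g}; <>(~p -> ~q) there: g:F. ✗
d: successors {d, f}; <>(~p -> ~q) there: d:T, f:F. ✗
e: no successors, so []<>(~p -> ~q) holds vacuously. ✓
f: no successors, so []<>(~p -> ~q) holds vacuously. ✓
g: no successors, so []<>(~p -> ~q) holds vacuously. ✓
— 3 worlds.

4 and 3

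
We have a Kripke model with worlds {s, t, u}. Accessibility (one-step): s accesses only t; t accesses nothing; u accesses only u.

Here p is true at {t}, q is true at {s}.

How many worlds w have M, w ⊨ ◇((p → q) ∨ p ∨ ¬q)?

s: successors {t}; (p → q) ∨ p ∨ ¬q there: t:T. ✓
t: no successors, so ◇((p → q) ∨ p ∨ ¬q) fails. ✗
u: successors {u}; (p → q) ∨ p ∨ ¬q there: u:T. ✓
Satisfying worlds: {s, u}.

2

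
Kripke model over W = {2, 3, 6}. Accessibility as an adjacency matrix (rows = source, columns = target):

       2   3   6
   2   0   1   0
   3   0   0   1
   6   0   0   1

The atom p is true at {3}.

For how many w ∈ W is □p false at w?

2

2: successors {3}; p there: 3:T. ✓
3: successors {6}; p there: 6:F. ✗
6: successors {6}; p there: 6:F. ✗
Satisfying worlds: {2}.
So □p fails at the other 2 worlds.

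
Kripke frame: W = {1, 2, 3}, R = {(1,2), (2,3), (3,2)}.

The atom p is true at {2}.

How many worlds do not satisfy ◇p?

1

1: successors {2}; p there: 2:T. ✓
2: successors {3}; p there: 3:F. ✗
3: successors {2}; p there: 2:T. ✓
Satisfying worlds: {1, 3}.
So ◇p fails at the other 1 world.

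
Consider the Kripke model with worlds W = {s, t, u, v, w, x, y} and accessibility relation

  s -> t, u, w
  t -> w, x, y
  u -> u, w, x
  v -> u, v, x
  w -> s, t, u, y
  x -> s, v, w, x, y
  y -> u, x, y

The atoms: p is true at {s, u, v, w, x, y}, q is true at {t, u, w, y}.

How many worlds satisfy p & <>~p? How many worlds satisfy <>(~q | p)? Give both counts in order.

2 and 7

For p & <>~p:
s: p is T, <>~p is T. ✓
t: p is F, <>~p is F. ✗
u: p is T, <>~p is F. ✗
v: p is T, <>~p is F. ✗
w: p is T, <>~p is T. ✓
x: p is T, <>~p is F. ✗
y: p is T, <>~p is F. ✗
— 2 worlds.
For <>(~q | p):
s: successors {t, u, w}; ~q | p there: t:F, u:T, w:T. ✓
t: successors {w, x, y}; ~q | p there: w:T, x:T, y:T. ✓
u: successors {u, w, x}; ~q | p there: u:T, w:T, x:T. ✓
v: successors {u, v, x}; ~q | p there: u:T, v:T, x:T. ✓
w: successors {s, t, u, y}; ~q | p there: s:T, t:F, u:T, y:T. ✓
x: successors {s, v, w, x, y}; ~q | p there: s:T, v:T, w:T, x:T, y:T. ✓
y: successors {u, x, y}; ~q | p there: u:T, x:T, y:T. ✓
— 7 worlds.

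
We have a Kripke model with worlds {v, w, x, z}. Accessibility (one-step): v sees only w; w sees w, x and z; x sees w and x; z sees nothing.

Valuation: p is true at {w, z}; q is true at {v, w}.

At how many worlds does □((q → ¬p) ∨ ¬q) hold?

1

v: successors {w}; (q → ¬p) ∨ ¬q there: w:F. ✗
w: successors {w, x, z}; (q → ¬p) ∨ ¬q there: w:F, x:T, z:T. ✗
x: successors {w, x}; (q → ¬p) ∨ ¬q there: w:F, x:T. ✗
z: no successors, so □((q → ¬p) ∨ ¬q) holds vacuously. ✓
Satisfying worlds: {z}.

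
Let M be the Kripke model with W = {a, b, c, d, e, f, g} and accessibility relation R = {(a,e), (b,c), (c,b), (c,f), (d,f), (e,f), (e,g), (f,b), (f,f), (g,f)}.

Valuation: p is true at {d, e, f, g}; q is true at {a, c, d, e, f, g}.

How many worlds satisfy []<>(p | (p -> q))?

7

a: successors {e}; <>(p | (p -> q)) there: e:T. ✓
b: successors {c}; <>(p | (p -> q)) there: c:T. ✓
c: successors {b, f}; <>(p | (p -> q)) there: b:T, f:T. ✓
d: successors {f}; <>(p | (p -> q)) there: f:T. ✓
e: successors {f, g}; <>(p | (p -> q)) there: f:T, g:T. ✓
f: successors {b, f}; <>(p | (p -> q)) there: b:T, f:T. ✓
g: successors {f}; <>(p | (p -> q)) there: f:T. ✓
Satisfying worlds: {a, b, c, d, e, f, g}.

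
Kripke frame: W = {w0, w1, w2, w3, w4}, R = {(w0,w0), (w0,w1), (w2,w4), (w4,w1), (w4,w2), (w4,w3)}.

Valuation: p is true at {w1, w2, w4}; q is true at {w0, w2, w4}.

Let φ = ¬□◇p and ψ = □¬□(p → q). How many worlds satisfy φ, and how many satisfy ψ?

For ¬□◇p:
w0: □◇p is F. ✓
w1: □◇p is T. ✗
w2: □◇p is T. ✗
w3: □◇p is T. ✗
w4: □◇p is F. ✓
— 2 worlds.
For □¬□(p → q):
w0: successors {w0, w1}; ¬□(p → q) there: w0:T, w1:F. ✗
w1: no successors, so □¬□(p → q) holds vacuously. ✓
w2: successors {w4}; ¬□(p → q) there: w4:T. ✓
w3: no successors, so □¬□(p → q) holds vacuously. ✓
w4: successors {w1, w2, w3}; ¬□(p → q) there: w1:F, w2:F, w3:F. ✗
— 3 worlds.

2 and 3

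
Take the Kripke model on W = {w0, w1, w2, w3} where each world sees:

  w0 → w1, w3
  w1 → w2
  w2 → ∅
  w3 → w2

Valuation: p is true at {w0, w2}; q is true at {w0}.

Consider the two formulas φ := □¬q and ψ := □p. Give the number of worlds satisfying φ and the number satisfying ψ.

4 and 3

For □¬q:
w0: successors {w1, w3}; ¬q there: w1:T, w3:T. ✓
w1: successors {w2}; ¬q there: w2:T. ✓
w2: no successors, so □¬q holds vacuously. ✓
w3: successors {w2}; ¬q there: w2:T. ✓
— 4 worlds.
For □p:
w0: successors {w1, w3}; p there: w1:F, w3:F. ✗
w1: successors {w2}; p there: w2:T. ✓
w2: no successors, so □p holds vacuously. ✓
w3: successors {w2}; p there: w2:T. ✓
— 3 worlds.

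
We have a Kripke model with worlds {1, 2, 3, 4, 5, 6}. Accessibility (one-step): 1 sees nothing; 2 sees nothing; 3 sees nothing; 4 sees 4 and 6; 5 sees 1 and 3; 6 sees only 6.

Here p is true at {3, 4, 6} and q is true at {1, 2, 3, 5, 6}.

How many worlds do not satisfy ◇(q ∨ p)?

3

1: no successors, so ◇(q ∨ p) fails. ✗
2: no successors, so ◇(q ∨ p) fails. ✗
3: no successors, so ◇(q ∨ p) fails. ✗
4: successors {4, 6}; q ∨ p there: 4:T, 6:T. ✓
5: successors {1, 3}; q ∨ p there: 1:T, 3:T. ✓
6: successors {6}; q ∨ p there: 6:T. ✓
Satisfying worlds: {4, 5, 6}.
So ◇(q ∨ p) fails at the other 3 worlds.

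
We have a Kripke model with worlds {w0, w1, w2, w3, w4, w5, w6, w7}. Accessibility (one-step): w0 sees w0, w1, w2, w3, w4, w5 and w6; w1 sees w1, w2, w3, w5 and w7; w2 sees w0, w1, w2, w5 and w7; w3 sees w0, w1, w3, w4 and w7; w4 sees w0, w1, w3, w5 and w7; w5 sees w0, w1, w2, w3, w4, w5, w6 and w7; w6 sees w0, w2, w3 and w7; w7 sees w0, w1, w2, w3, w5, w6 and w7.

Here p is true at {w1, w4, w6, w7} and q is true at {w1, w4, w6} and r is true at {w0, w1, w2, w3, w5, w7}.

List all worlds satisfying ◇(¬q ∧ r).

w0: successors {w0, w1, w2, w3, w4, w5, w6}; ¬q ∧ r there: w0:T, w1:F, w2:T, w3:T, w4:F, w5:T, w6:F. ✓
w1: successors {w1, w2, w3, w5, w7}; ¬q ∧ r there: w1:F, w2:T, w3:T, w5:T, w7:T. ✓
w2: successors {w0, w1, w2, w5, w7}; ¬q ∧ r there: w0:T, w1:F, w2:T, w5:T, w7:T. ✓
w3: successors {w0, w1, w3, w4, w7}; ¬q ∧ r there: w0:T, w1:F, w3:T, w4:F, w7:T. ✓
w4: successors {w0, w1, w3, w5, w7}; ¬q ∧ r there: w0:T, w1:F, w3:T, w5:T, w7:T. ✓
w5: successors {w0, w1, w2, w3, w4, w5, w6, w7}; ¬q ∧ r there: w0:T, w1:F, w2:T, w3:T, w4:F, w5:T, w6:F, w7:T. ✓
w6: successors {w0, w2, w3, w7}; ¬q ∧ r there: w0:T, w2:T, w3:T, w7:T. ✓
w7: successors {w0, w1, w2, w3, w5, w6, w7}; ¬q ∧ r there: w0:T, w1:F, w2:T, w3:T, w5:T, w6:F, w7:T. ✓

{w0, w1, w2, w3, w4, w5, w6, w7}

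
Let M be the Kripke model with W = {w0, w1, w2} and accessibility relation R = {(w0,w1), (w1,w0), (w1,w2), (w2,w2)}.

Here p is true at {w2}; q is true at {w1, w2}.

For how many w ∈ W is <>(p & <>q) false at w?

w0: successors {w1}; p & <>q there: w1:F. ✗
w1: successors {w0, w2}; p & <>q there: w0:F, w2:T. ✓
w2: successors {w2}; p & <>q there: w2:T. ✓
Satisfying worlds: {w1, w2}.
So <>(p & <>q) fails at the other 1 world.

1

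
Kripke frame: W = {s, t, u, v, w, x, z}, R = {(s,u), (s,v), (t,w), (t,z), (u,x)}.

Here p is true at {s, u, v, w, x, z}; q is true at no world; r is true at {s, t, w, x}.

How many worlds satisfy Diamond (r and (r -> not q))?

2

s: successors {u, v}; r and (r -> not q) there: u:F, v:F. ✗
t: successors {w, z}; r and (r -> not q) there: w:T, z:F. ✓
u: successors {x}; r and (r -> not q) there: x:T. ✓
v: no successors, so Diamond (r and (r -> not q)) fails. ✗
w: no successors, so Diamond (r and (r -> not q)) fails. ✗
x: no successors, so Diamond (r and (r -> not q)) fails. ✗
z: no successors, so Diamond (r and (r -> not q)) fails. ✗
Satisfying worlds: {t, u}.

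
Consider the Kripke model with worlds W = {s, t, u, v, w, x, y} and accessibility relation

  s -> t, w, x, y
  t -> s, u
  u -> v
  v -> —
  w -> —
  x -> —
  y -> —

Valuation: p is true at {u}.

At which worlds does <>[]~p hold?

{s, t, u}

s: successors {t, w, x, y}; []~p there: t:F, w:T, x:T, y:T. ✓
t: successors {s, u}; []~p there: s:T, u:T. ✓
u: successors {v}; []~p there: v:T. ✓
v: no successors, so <>[]~p fails. ✗
w: no successors, so <>[]~p fails. ✗
x: no successors, so <>[]~p fails. ✗
y: no successors, so <>[]~p fails. ✗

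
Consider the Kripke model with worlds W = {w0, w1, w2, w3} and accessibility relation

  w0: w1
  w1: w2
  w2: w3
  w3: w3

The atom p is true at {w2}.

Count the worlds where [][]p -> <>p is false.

1

w0: [][]p is T, <>p is F. ✗
w1: [][]p is F, <>p is T. ✓
w2: [][]p is F, <>p is F. ✓
w3: [][]p is F, <>p is F. ✓
Satisfying worlds: {w1, w2, w3}.
So [][]p -> <>p fails at the other 1 world.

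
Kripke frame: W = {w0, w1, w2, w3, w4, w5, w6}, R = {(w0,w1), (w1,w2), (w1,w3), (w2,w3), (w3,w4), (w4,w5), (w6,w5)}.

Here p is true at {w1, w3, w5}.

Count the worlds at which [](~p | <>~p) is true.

5

w0: successors {w1}; ~p | <>~p there: w1:T. ✓
w1: successors {w2, w3}; ~p | <>~p there: w2:T, w3:T. ✓
w2: successors {w3}; ~p | <>~p there: w3:T. ✓
w3: successors {w4}; ~p | <>~p there: w4:T. ✓
w4: successors {w5}; ~p | <>~p there: w5:F. ✗
w5: no successors, so [](~p | <>~p) holds vacuously. ✓
w6: successors {w5}; ~p | <>~p there: w5:F. ✗
Satisfying worlds: {w0, w1, w2, w3, w5}.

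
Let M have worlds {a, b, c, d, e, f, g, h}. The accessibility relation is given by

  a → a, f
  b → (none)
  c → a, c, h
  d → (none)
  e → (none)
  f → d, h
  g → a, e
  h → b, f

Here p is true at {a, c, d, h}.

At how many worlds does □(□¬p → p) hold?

a: successors {a, f}; □¬p → p there: a:T, f:T. ✓
b: no successors, so □(□¬p → p) holds vacuously. ✓
c: successors {a, c, h}; □¬p → p there: a:T, c:T, h:T. ✓
d: no successors, so □(□¬p → p) holds vacuously. ✓
e: no successors, so □(□¬p → p) holds vacuously. ✓
f: successors {d, h}; □¬p → p there: d:T, h:T. ✓
g: successors {a, e}; □¬p → p there: a:T, e:F. ✗
h: successors {b, f}; □¬p → p there: b:F, f:T. ✗
Satisfying worlds: {a, b, c, d, e, f}.

6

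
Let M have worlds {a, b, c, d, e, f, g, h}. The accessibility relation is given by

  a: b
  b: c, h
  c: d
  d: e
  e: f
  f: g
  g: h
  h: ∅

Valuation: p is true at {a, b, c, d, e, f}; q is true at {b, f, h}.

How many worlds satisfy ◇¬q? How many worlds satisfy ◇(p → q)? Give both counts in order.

4 and 5

For ◇¬q:
a: successors {b}; ¬q there: b:F. ✗
b: successors {c, h}; ¬q there: c:T, h:F. ✓
c: successors {d}; ¬q there: d:T. ✓
d: successors {e}; ¬q there: e:T. ✓
e: successors {f}; ¬q there: f:F. ✗
f: successors {g}; ¬q there: g:T. ✓
g: successors {h}; ¬q there: h:F. ✗
h: no successors, so ◇¬q fails. ✗
— 4 worlds.
For ◇(p → q):
a: successors {b}; p → q there: b:T. ✓
b: successors {c, h}; p → q there: c:F, h:T. ✓
c: successors {d}; p → q there: d:F. ✗
d: successors {e}; p → q there: e:F. ✗
e: successors {f}; p → q there: f:T. ✓
f: successors {g}; p → q there: g:T. ✓
g: successors {h}; p → q there: h:T. ✓
h: no successors, so ◇(p → q) fails. ✗
— 5 worlds.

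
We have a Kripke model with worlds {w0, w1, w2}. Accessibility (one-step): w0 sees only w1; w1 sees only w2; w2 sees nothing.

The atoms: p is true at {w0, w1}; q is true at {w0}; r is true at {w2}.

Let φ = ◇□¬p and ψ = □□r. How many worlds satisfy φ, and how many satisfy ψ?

For ◇□¬p:
w0: successors {w1}; □¬p there: w1:T. ✓
w1: successors {w2}; □¬p there: w2:T. ✓
w2: no successors, so ◇□¬p fails. ✗
— 2 worlds.
For □□r:
w0: successors {w1}; □r there: w1:T. ✓
w1: successors {w2}; □r there: w2:T. ✓
w2: no successors, so □□r holds vacuously. ✓
— 3 worlds.

2 and 3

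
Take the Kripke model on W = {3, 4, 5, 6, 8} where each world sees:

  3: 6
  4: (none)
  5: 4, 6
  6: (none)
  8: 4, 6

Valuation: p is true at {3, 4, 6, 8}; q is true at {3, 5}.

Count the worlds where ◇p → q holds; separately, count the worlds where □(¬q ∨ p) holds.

For ◇p → q:
3: ◇p is T, q is T. ✓
4: ◇p is F, q is F. ✓
5: ◇p is T, q is T. ✓
6: ◇p is F, q is F. ✓
8: ◇p is T, q is F. ✗
— 4 worlds.
For □(¬q ∨ p):
3: successors {6}; ¬q ∨ p there: 6:T. ✓
4: no successors, so □(¬q ∨ p) holds vacuously. ✓
5: successors {4, 6}; ¬q ∨ p there: 4:T, 6:T. ✓
6: no successors, so □(¬q ∨ p) holds vacuously. ✓
8: successors {4, 6}; ¬q ∨ p there: 4:T, 6:T. ✓
— 5 worlds.

4 and 5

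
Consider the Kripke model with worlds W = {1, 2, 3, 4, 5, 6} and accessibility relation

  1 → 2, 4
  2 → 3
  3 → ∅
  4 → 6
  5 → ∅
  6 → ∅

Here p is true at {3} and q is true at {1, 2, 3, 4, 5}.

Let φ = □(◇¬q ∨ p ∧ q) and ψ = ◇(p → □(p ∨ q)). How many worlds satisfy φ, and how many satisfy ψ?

For □(◇¬q ∨ p ∧ q):
1: successors {2, 4}; ◇¬q ∨ p ∧ q there: 2:F, 4:T. ✗
2: successors {3}; ◇¬q ∨ p ∧ q there: 3:T. ✓
3: no successors, so □(◇¬q ∨ p ∧ q) holds vacuously. ✓
4: successors {6}; ◇¬q ∨ p ∧ q there: 6:F. ✗
5: no successors, so □(◇¬q ∨ p ∧ q) holds vacuously. ✓
6: no successors, so □(◇¬q ∨ p ∧ q) holds vacuously. ✓
— 4 worlds.
For ◇(p → □(p ∨ q)):
1: successors {2, 4}; p → □(p ∨ q) there: 2:T, 4:T. ✓
2: successors {3}; p → □(p ∨ q) there: 3:T. ✓
3: no successors, so ◇(p → □(p ∨ q)) fails. ✗
4: successors {6}; p → □(p ∨ q) there: 6:T. ✓
5: no successors, so ◇(p → □(p ∨ q)) fails. ✗
6: no successors, so ◇(p → □(p ∨ q)) fails. ✗
— 3 worlds.

4 and 3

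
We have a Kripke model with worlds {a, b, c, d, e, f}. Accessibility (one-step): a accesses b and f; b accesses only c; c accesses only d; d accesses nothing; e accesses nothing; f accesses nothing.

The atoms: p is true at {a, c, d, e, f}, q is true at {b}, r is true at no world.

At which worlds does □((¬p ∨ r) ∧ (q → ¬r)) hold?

a: successors {b, f}; (¬p ∨ r) ∧ (q → ¬r) there: b:T, f:F. ✗
b: successors {c}; (¬p ∨ r) ∧ (q → ¬r) there: c:F. ✗
c: successors {d}; (¬p ∨ r) ∧ (q → ¬r) there: d:F. ✗
d: no successors, so □((¬p ∨ r) ∧ (q → ¬r)) holds vacuously. ✓
e: no successors, so □((¬p ∨ r) ∧ (q → ¬r)) holds vacuously. ✓
f: no successors, so □((¬p ∨ r) ∧ (q → ¬r)) holds vacuously. ✓

{d, e, f}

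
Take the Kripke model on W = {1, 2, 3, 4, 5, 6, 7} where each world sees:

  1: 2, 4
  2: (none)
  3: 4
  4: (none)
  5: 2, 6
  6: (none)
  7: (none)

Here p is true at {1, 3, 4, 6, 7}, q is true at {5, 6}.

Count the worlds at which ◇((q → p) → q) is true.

1: successors {2, 4}; (q → p) → q there: 2:F, 4:F. ✗
2: no successors, so ◇((q → p) → q) fails. ✗
3: successors {4}; (q → p) → q there: 4:F. ✗
4: no successors, so ◇((q → p) → q) fails. ✗
5: successors {2, 6}; (q → p) → q there: 2:F, 6:T. ✓
6: no successors, so ◇((q → p) → q) fails. ✗
7: no successors, so ◇((q → p) → q) fails. ✗
Satisfying worlds: {5}.

1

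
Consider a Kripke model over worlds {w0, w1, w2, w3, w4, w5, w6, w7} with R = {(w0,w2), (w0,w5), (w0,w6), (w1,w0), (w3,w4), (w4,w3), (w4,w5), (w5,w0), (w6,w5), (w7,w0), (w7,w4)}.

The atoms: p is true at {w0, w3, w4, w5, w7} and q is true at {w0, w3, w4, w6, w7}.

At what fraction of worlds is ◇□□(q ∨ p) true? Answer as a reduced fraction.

3/4

w0: successors {w2, w5, w6}; □□(q ∨ p) there: w2:T, w5:F, w6:T. ✓
w1: successors {w0}; □□(q ∨ p) there: w0:T. ✓
w2: no successors, so ◇□□(q ∨ p) fails. ✗
w3: successors {w4}; □□(q ∨ p) there: w4:T. ✓
w4: successors {w3, w5}; □□(q ∨ p) there: w3:T, w5:F. ✓
w5: successors {w0}; □□(q ∨ p) there: w0:T. ✓
w6: successors {w5}; □□(q ∨ p) there: w5:F. ✗
w7: successors {w0, w4}; □□(q ∨ p) there: w0:T, w4:T. ✓
That's 6 of 8 worlds, so 6/8 = 3/4.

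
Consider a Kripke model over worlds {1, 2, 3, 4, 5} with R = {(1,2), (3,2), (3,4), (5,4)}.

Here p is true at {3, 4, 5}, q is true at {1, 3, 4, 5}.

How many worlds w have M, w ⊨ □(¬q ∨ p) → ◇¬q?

2

1: □(¬q ∨ p) is T, ◇¬q is T. ✓
2: □(¬q ∨ p) is T, ◇¬q is F. ✗
3: □(¬q ∨ p) is T, ◇¬q is T. ✓
4: □(¬q ∨ p) is T, ◇¬q is F. ✗
5: □(¬q ∨ p) is T, ◇¬q is F. ✗
Satisfying worlds: {1, 3}.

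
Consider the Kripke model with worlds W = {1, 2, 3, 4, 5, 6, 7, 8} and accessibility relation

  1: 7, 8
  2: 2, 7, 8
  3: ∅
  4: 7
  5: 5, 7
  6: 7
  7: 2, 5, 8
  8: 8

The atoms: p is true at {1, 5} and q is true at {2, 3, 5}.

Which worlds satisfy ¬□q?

1: □q is F. ✓
2: □q is F. ✓
3: □q is T. ✗
4: □q is F. ✓
5: □q is F. ✓
6: □q is F. ✓
7: □q is F. ✓
8: □q is F. ✓

{1, 2, 4, 5, 6, 7, 8}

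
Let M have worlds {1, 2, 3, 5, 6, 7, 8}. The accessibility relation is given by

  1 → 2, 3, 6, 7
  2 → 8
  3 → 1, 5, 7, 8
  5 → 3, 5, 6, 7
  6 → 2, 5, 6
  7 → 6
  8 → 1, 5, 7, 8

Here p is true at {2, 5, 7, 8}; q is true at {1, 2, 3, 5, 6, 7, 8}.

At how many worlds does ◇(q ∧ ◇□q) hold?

7

1: successors {2, 3, 6, 7}; q ∧ ◇□q there: 2:T, 3:T, 6:T, 7:T. ✓
2: successors {8}; q ∧ ◇□q there: 8:T. ✓
3: successors {1, 5, 7, 8}; q ∧ ◇□q there: 1:T, 5:T, 7:T, 8:T. ✓
5: successors {3, 5, 6, 7}; q ∧ ◇□q there: 3:T, 5:T, 6:T, 7:T. ✓
6: successors {2, 5, 6}; q ∧ ◇□q there: 2:T, 5:T, 6:T. ✓
7: successors {6}; q ∧ ◇□q there: 6:T. ✓
8: successors {1, 5, 7, 8}; q ∧ ◇□q there: 1:T, 5:T, 7:T, 8:T. ✓
Satisfying worlds: {1, 2, 3, 5, 6, 7, 8}.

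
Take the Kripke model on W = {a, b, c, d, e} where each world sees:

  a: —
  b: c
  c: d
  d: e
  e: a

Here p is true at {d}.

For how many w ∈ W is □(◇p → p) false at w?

1

a: no successors, so □(◇p → p) holds vacuously. ✓
b: successors {c}; ◇p → p there: c:F. ✗
c: successors {d}; ◇p → p there: d:T. ✓
d: successors {e}; ◇p → p there: e:T. ✓
e: successors {a}; ◇p → p there: a:T. ✓
Satisfying worlds: {a, c, d, e}.
So □(◇p → p) fails at the other 1 world.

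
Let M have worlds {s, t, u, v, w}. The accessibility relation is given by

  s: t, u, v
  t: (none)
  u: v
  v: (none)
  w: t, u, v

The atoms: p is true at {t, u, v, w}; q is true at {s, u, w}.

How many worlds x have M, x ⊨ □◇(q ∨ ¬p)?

2

s: successors {t, u, v}; ◇(q ∨ ¬p) there: t:F, u:F, v:F. ✗
t: no successors, so □◇(q ∨ ¬p) holds vacuously. ✓
u: successors {v}; ◇(q ∨ ¬p) there: v:F. ✗
v: no successors, so □◇(q ∨ ¬p) holds vacuously. ✓
w: successors {t, u, v}; ◇(q ∨ ¬p) there: t:F, u:F, v:F. ✗
Satisfying worlds: {t, v}.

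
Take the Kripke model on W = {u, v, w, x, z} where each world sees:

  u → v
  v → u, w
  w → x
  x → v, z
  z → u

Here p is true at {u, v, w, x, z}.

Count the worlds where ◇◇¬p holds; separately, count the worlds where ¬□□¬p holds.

0 and 5

For ◇◇¬p:
u: successors {v}; ◇¬p there: v:F. ✗
v: successors {u, w}; ◇¬p there: u:F, w:F. ✗
w: successors {x}; ◇¬p there: x:F. ✗
x: successors {v, z}; ◇¬p there: v:F, z:F. ✗
z: successors {u}; ◇¬p there: u:F. ✗
— 0 worlds.
For ¬□□¬p:
u: □□¬p is F. ✓
v: □□¬p is F. ✓
w: □□¬p is F. ✓
x: □□¬p is F. ✓
z: □□¬p is F. ✓
— 5 worlds.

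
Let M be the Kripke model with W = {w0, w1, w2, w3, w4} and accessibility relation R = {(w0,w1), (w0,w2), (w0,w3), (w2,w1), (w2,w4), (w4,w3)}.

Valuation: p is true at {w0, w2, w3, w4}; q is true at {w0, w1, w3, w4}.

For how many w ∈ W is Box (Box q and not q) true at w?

w0: successors {w1, w2, w3}; Box q and not q there: w1:F, w2:T, w3:F. ✗
w1: no successors, so Box (Box q and not q) holds vacuously. ✓
w2: successors {w1, w4}; Box q and not q there: w1:F, w4:F. ✗
w3: no successors, so Box (Box q and not q) holds vacuously. ✓
w4: successors {w3}; Box q and not q there: w3:F. ✗
Satisfying worlds: {w1, w3}.

2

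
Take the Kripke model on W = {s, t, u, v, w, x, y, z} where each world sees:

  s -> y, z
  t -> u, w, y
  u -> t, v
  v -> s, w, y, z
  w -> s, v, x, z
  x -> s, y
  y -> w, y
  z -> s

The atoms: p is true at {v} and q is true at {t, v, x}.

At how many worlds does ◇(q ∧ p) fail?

6

s: successors {y, z}; q ∧ p there: y:F, z:F. ✗
t: successors {u, w, y}; q ∧ p there: u:F, w:F, y:F. ✗
u: successors {t, v}; q ∧ p there: t:F, v:T. ✓
v: successors {s, w, y, z}; q ∧ p there: s:F, w:F, y:F, z:F. ✗
w: successors {s, v, x, z}; q ∧ p there: s:F, v:T, x:F, z:F. ✓
x: successors {s, y}; q ∧ p there: s:F, y:F. ✗
y: successors {w, y}; q ∧ p there: w:F, y:F. ✗
z: successors {s}; q ∧ p there: s:F. ✗
Satisfying worlds: {u, w}.
So ◇(q ∧ p) fails at the other 6 worlds.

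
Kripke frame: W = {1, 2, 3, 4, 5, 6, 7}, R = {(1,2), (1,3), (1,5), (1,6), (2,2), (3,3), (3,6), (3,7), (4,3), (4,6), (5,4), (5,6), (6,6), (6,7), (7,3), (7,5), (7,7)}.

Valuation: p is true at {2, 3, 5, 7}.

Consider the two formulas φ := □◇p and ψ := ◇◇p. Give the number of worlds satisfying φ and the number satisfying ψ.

For □◇p:
1: successors {2, 3, 5, 6}; ◇p there: 2:T, 3:T, 5:F, 6:T. ✗
2: successors {2}; ◇p there: 2:T. ✓
3: successors {3, 6, 7}; ◇p there: 3:T, 6:T, 7:T. ✓
4: successors {3, 6}; ◇p there: 3:T, 6:T. ✓
5: successors {4, 6}; ◇p there: 4:T, 6:T. ✓
6: successors {6, 7}; ◇p there: 6:T, 7:T. ✓
7: successors {3, 5, 7}; ◇p there: 3:T, 5:F, 7:T. ✗
— 5 worlds.
For ◇◇p:
1: successors {2, 3, 5, 6}; ◇p there: 2:T, 3:T, 5:F, 6:T. ✓
2: successors {2}; ◇p there: 2:T. ✓
3: successors {3, 6, 7}; ◇p there: 3:T, 6:T, 7:T. ✓
4: successors {3, 6}; ◇p there: 3:T, 6:T. ✓
5: successors {4, 6}; ◇p there: 4:T, 6:T. ✓
6: successors {6, 7}; ◇p there: 6:T, 7:T. ✓
7: successors {3, 5, 7}; ◇p there: 3:T, 5:F, 7:T. ✓
— 7 worlds.

5 and 7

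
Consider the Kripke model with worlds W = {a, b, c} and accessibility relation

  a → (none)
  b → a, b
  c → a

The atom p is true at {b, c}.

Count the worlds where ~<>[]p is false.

a: <>[]p is F. ✓
b: <>[]p is T. ✗
c: <>[]p is T. ✗
Satisfying worlds: {a}.
So ~<>[]p fails at the other 2 worlds.

2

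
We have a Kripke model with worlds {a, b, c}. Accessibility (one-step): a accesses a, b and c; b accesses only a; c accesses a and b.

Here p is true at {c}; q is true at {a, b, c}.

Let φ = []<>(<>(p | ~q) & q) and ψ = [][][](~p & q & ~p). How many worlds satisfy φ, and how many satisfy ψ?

For []<>(<>(p | ~q) & q):
a: successors {a, b, c}; <>(<>(p | ~q) & q) there: a:T, b:T, c:T. ✓
b: successors {a}; <>(<>(p | ~q) & q) there: a:T. ✓
c: successors {a, b}; <>(<>(p | ~q) & q) there: a:T, b:T. ✓
— 3 worlds.
For [][][](~p & q & ~p):
a: successors {a, b, c}; [][](~p & q & ~p) there: a:F, b:F, c:F. ✗
b: successors {a}; [][](~p & q & ~p) there: a:F. ✗
c: successors {a, b}; [][](~p & q & ~p) there: a:F, b:F. ✗
— 0 worlds.

3 and 0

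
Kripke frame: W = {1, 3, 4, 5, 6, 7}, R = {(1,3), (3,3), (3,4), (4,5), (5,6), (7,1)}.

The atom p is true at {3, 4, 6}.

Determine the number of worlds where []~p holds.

1: successors {3}; ~p there: 3:F. ✗
3: successors {3, 4}; ~p there: 3:F, 4:F. ✗
4: successors {5}; ~p there: 5:T. ✓
5: successors {6}; ~p there: 6:F. ✗
6: no successors, so []~p holds vacuously. ✓
7: successors {1}; ~p there: 1:T. ✓
Satisfying worlds: {4, 6, 7}.

3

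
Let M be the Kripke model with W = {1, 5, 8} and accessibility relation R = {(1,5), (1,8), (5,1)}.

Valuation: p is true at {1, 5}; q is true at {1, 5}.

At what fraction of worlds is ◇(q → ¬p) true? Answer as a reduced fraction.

1/3

1: successors {5, 8}; q → ¬p there: 5:F, 8:T. ✓
5: successors {1}; q → ¬p there: 1:F. ✗
8: no successors, so ◇(q → ¬p) fails. ✗
That's 1 of 3 worlds, so 1/3.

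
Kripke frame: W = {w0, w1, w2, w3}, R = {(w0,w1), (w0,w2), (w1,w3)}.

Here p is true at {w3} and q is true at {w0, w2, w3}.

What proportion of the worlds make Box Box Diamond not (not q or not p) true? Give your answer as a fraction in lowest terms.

w0: successors {w1, w2}; Box Diamond not (not q or not p) there: w1:F, w2:T. ✗
w1: successors {w3}; Box Diamond not (not q or not p) there: w3:T. ✓
w2: no successors, so Box Box Diamond not (not q or not p) holds vacuously. ✓
w3: no successors, so Box Box Diamond not (not q or not p) holds vacuously. ✓
That's 3 of 4 worlds, so 3/4.

3/4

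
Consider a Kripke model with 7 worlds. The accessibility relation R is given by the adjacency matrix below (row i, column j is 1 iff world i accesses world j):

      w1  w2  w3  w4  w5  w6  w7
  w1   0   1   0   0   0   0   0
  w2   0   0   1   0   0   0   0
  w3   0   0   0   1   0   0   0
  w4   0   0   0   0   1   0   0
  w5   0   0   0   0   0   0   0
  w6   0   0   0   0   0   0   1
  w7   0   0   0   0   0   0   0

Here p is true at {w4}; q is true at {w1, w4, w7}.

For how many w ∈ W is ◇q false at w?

w1: successors {w2}; q there: w2:F. ✗
w2: successors {w3}; q there: w3:F. ✗
w3: successors {w4}; q there: w4:T. ✓
w4: successors {w5}; q there: w5:F. ✗
w5: no successors, so ◇q fails. ✗
w6: successors {w7}; q there: w7:T. ✓
w7: no successors, so ◇q fails. ✗
Satisfying worlds: {w3, w6}.
So ◇q fails at the other 5 worlds.

5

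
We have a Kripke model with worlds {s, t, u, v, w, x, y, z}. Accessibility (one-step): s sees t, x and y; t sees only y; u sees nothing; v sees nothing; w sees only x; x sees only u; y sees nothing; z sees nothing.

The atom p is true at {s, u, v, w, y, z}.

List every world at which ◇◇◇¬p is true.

∅

s: successors {t, x, y}; ◇◇¬p there: t:F, x:F, y:F. ✗
t: successors {y}; ◇◇¬p there: y:F. ✗
u: no successors, so ◇◇◇¬p fails. ✗
v: no successors, so ◇◇◇¬p fails. ✗
w: successors {x}; ◇◇¬p there: x:F. ✗
x: successors {u}; ◇◇¬p there: u:F. ✗
y: no successors, so ◇◇◇¬p fails. ✗
z: no successors, so ◇◇◇¬p fails. ✗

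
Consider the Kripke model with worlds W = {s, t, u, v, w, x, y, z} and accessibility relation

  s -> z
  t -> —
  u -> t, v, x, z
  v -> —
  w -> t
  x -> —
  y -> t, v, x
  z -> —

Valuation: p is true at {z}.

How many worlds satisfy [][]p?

s: successors {z}; []p there: z:T. ✓
t: no successors, so [][]p holds vacuously. ✓
u: successors {t, v, x, z}; []p there: t:T, v:T, x:T, z:T. ✓
v: no successors, so [][]p holds vacuously. ✓
w: successors {t}; []p there: t:T. ✓
x: no successors, so [][]p holds vacuously. ✓
y: successors {t, v, x}; []p there: t:T, v:T, x:T. ✓
z: no successors, so [][]p holds vacuously. ✓
Satisfying worlds: {s, t, u, v, w, x, y, z}.

8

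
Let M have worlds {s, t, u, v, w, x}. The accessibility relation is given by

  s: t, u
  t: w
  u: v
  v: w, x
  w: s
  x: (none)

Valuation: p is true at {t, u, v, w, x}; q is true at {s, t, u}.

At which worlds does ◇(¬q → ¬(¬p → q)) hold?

{s, w}

s: successors {t, u}; ¬q → ¬(¬p → q) there: t:T, u:T. ✓
t: successors {w}; ¬q → ¬(¬p → q) there: w:F. ✗
u: successors {v}; ¬q → ¬(¬p → q) there: v:F. ✗
v: successors {w, x}; ¬q → ¬(¬p → q) there: w:F, x:F. ✗
w: successors {s}; ¬q → ¬(¬p → q) there: s:T. ✓
x: no successors, so ◇(¬q → ¬(¬p → q)) fails. ✗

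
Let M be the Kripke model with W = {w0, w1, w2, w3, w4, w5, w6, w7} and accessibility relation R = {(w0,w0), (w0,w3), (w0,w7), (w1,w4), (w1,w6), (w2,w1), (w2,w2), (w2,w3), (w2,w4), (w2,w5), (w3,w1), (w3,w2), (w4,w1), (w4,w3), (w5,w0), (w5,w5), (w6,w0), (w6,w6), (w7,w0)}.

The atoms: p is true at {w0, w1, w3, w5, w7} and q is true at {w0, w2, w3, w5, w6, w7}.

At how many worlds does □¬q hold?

0

w0: successors {w0, w3, w7}; ¬q there: w0:F, w3:F, w7:F. ✗
w1: successors {w4, w6}; ¬q there: w4:T, w6:F. ✗
w2: successors {w1, w2, w3, w4, w5}; ¬q there: w1:T, w2:F, w3:F, w4:T, w5:F. ✗
w3: successors {w1, w2}; ¬q there: w1:T, w2:F. ✗
w4: successors {w1, w3}; ¬q there: w1:T, w3:F. ✗
w5: successors {w0, w5}; ¬q there: w0:F, w5:F. ✗
w6: successors {w0, w6}; ¬q there: w0:F, w6:F. ✗
w7: successors {w0}; ¬q there: w0:F. ✗
Satisfying worlds: ∅.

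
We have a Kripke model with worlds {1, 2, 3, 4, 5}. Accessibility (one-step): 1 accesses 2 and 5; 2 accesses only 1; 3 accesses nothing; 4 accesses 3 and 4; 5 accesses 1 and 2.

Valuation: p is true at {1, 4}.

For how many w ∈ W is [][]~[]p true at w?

1

1: successors {2, 5}; []~[]p there: 2:T, 5:F. ✗
2: successors {1}; []~[]p there: 1:F. ✗
3: no successors, so [][]~[]p holds vacuously. ✓
4: successors {3, 4}; []~[]p there: 3:T, 4:F. ✗
5: successors {1, 2}; []~[]p there: 1:F, 2:T. ✗
Satisfying worlds: {3}.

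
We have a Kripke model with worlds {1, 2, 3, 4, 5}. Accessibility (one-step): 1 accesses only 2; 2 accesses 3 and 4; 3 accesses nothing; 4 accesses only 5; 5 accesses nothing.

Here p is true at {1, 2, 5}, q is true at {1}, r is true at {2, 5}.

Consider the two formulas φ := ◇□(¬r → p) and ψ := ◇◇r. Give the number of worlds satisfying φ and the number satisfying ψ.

2 and 1

For ◇□(¬r → p):
1: successors {2}; □(¬r → p) there: 2:F. ✗
2: successors {3, 4}; □(¬r → p) there: 3:T, 4:T. ✓
3: no successors, so ◇□(¬r → p) fails. ✗
4: successors {5}; □(¬r → p) there: 5:T. ✓
5: no successors, so ◇□(¬r → p) fails. ✗
— 2 worlds.
For ◇◇r:
1: successors {2}; ◇r there: 2:F. ✗
2: successors {3, 4}; ◇r there: 3:F, 4:T. ✓
3: no successors, so ◇◇r fails. ✗
4: successors {5}; ◇r there: 5:F. ✗
5: no successors, so ◇◇r fails. ✗
— 1 world.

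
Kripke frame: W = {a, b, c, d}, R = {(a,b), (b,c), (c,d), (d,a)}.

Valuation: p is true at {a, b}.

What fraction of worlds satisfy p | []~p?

a: p is T, []~p is F. ✓
b: p is T, []~p is T. ✓
c: p is F, []~p is T. ✓
d: p is F, []~p is F. ✗
That's 3 of 4 worlds, so 3/4.

3/4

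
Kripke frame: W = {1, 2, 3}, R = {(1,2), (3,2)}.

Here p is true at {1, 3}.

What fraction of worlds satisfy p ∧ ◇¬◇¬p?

1: p is T, ◇¬◇¬p is T. ✓
2: p is F, ◇¬◇¬p is F. ✗
3: p is T, ◇¬◇¬p is T. ✓
That's 2 of 3 worlds, so 2/3.

2/3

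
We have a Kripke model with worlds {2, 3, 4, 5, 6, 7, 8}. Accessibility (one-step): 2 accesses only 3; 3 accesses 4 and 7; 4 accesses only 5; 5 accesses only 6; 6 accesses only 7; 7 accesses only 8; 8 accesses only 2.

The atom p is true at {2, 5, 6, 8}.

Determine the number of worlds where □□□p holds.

2: successors {3}; □□p there: 3:T. ✓
3: successors {4, 7}; □□p there: 4:T, 7:T. ✓
4: successors {5}; □□p there: 5:F. ✗
5: successors {6}; □□p there: 6:T. ✓
6: successors {7}; □□p there: 7:T. ✓
7: successors {8}; □□p there: 8:F. ✗
8: successors {2}; □□p there: 2:F. ✗
Satisfying worlds: {2, 3, 5, 6}.

4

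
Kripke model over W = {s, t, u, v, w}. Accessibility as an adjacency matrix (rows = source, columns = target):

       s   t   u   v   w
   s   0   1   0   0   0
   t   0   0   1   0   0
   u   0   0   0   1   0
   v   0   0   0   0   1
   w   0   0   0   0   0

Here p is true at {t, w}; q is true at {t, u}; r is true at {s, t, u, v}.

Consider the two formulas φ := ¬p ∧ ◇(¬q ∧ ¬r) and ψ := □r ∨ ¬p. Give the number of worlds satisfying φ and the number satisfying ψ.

For ¬p ∧ ◇(¬q ∧ ¬r):
s: ¬p is T, ◇(¬q ∧ ¬r) is F. ✗
t: ¬p is F, ◇(¬q ∧ ¬r) is F. ✗
u: ¬p is T, ◇(¬q ∧ ¬r) is F. ✗
v: ¬p is T, ◇(¬q ∧ ¬r) is T. ✓
w: ¬p is F, ◇(¬q ∧ ¬r) is F. ✗
— 1 world.
For □r ∨ ¬p:
s: □r is T, ¬p is T. ✓
t: □r is T, ¬p is F. ✓
u: □r is T, ¬p is T. ✓
v: □r is F, ¬p is T. ✓
w: □r is T, ¬p is F. ✓
— 5 worlds.

1 and 5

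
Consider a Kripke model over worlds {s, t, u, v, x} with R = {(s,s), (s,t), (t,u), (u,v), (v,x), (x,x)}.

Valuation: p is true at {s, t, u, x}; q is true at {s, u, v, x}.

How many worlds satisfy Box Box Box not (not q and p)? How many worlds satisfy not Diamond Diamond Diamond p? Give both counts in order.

4 and 0

For Box Box Box not (not q and p):
s: successors {s, t}; Box Box not (not q and p) there: s:F, t:T. ✗
t: successors {u}; Box Box not (not q and p) there: u:T. ✓
u: successors {v}; Box Box not (not q and p) there: v:T. ✓
v: successors {x}; Box Box not (not q and p) there: x:T. ✓
x: successors {x}; Box Box not (not q and p) there: x:T. ✓
— 4 worlds.
For not Diamond Diamond Diamond p:
s: Diamond Diamond Diamond p is T. ✗
t: Diamond Diamond Diamond p is T. ✗
u: Diamond Diamond Diamond p is T. ✗
v: Diamond Diamond Diamond p is T. ✗
x: Diamond Diamond Diamond p is T. ✗
— 0 worlds.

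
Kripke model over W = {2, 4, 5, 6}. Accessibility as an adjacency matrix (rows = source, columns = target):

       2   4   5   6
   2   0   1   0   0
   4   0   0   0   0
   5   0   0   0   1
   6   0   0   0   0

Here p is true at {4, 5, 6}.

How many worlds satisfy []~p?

2

2: successors {4}; ~p there: 4:F. ✗
4: no successors, so []~p holds vacuously. ✓
5: successors {6}; ~p there: 6:F. ✗
6: no successors, so []~p holds vacuously. ✓
Satisfying worlds: {4, 6}.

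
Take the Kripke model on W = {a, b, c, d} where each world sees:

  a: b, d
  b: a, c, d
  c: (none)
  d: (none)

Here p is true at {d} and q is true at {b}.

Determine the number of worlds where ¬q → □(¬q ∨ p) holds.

a: ¬q is T, □(¬q ∨ p) is F. ✗
b: ¬q is F, □(¬q ∨ p) is T. ✓
c: ¬q is T, □(¬q ∨ p) is T. ✓
d: ¬q is T, □(¬q ∨ p) is T. ✓
Satisfying worlds: {b, c, d}.

3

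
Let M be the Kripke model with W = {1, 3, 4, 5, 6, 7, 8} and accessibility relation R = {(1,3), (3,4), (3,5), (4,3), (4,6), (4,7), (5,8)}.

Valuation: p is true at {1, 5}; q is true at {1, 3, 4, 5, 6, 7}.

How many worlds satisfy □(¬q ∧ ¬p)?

1: successors {3}; ¬q ∧ ¬p there: 3:F. ✗
3: successors {4, 5}; ¬q ∧ ¬p there: 4:F, 5:F. ✗
4: successors {3, 6, 7}; ¬q ∧ ¬p there: 3:F, 6:F, 7:F. ✗
5: successors {8}; ¬q ∧ ¬p there: 8:T. ✓
6: no successors, so □(¬q ∧ ¬p) holds vacuously. ✓
7: no successors, so □(¬q ∧ ¬p) holds vacuously. ✓
8: no successors, so □(¬q ∧ ¬p) holds vacuously. ✓
Satisfying worlds: {5, 6, 7, 8}.

4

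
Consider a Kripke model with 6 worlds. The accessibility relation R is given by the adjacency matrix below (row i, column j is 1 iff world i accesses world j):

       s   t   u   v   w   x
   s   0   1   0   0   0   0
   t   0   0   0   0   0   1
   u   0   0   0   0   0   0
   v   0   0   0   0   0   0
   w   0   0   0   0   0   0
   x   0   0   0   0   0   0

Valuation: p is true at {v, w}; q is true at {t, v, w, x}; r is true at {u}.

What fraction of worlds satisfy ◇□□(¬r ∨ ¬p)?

s: successors {t}; □□(¬r ∨ ¬p) there: t:T. ✓
t: successors {x}; □□(¬r ∨ ¬p) there: x:T. ✓
u: no successors, so ◇□□(¬r ∨ ¬p) fails. ✗
v: no successors, so ◇□□(¬r ∨ ¬p) fails. ✗
w: no successors, so ◇□□(¬r ∨ ¬p) fails. ✗
x: no successors, so ◇□□(¬r ∨ ¬p) fails. ✗
That's 2 of 6 worlds, so 2/6 = 1/3.

1/3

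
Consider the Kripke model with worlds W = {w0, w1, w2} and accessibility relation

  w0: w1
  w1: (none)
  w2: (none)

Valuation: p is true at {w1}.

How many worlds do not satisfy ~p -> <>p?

1

w0: ~p is T, <>p is T. ✓
w1: ~p is F, <>p is F. ✓
w2: ~p is T, <>p is F. ✗
Satisfying worlds: {w0, w1}.
So ~p -> <>p fails at the other 1 world.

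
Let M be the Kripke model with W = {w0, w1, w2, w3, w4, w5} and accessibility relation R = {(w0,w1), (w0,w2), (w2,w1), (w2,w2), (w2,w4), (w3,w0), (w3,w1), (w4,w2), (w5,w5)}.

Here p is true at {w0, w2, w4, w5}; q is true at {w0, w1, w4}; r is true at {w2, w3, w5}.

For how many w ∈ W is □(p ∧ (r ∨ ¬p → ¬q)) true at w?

w0: successors {w1, w2}; p ∧ (r ∨ ¬p → ¬q) there: w1:F, w2:T. ✗
w1: no successors, so □(p ∧ (r ∨ ¬p → ¬q)) holds vacuously. ✓
w2: successors {w1, w2, w4}; p ∧ (r ∨ ¬p → ¬q) there: w1:F, w2:T, w4:T. ✗
w3: successors {w0, w1}; p ∧ (r ∨ ¬p → ¬q) there: w0:T, w1:F. ✗
w4: successors {w2}; p ∧ (r ∨ ¬p → ¬q) there: w2:T. ✓
w5: successors {w5}; p ∧ (r ∨ ¬p → ¬q) there: w5:T. ✓
Satisfying worlds: {w1, w4, w5}.

3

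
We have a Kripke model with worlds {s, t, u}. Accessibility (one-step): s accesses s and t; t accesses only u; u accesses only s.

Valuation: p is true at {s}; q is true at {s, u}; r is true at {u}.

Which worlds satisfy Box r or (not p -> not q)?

s: Box r is F, not p -> not q is T. ✓
t: Box r is T, not p -> not q is T. ✓
u: Box r is F, not p -> not q is F. ✗

{s, t}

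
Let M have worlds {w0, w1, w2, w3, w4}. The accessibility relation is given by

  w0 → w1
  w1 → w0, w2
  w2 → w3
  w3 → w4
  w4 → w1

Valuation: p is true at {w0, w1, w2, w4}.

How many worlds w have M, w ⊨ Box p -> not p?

w0: Box p is T, not p is F. ✗
w1: Box p is T, not p is F. ✗
w2: Box p is F, not p is F. ✓
w3: Box p is T, not p is T. ✓
w4: Box p is T, not p is F. ✗
Satisfying worlds: {w2, w3}.

2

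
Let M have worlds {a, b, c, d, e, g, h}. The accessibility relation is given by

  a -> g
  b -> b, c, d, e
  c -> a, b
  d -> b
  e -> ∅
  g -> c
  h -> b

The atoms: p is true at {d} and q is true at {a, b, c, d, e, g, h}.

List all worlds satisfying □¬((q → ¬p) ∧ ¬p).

a: successors {g}; ¬((q → ¬p) ∧ ¬p) there: g:F. ✗
b: successors {b, c, d, e}; ¬((q → ¬p) ∧ ¬p) there: b:F, c:F, d:T, e:F. ✗
c: successors {a, b}; ¬((q → ¬p) ∧ ¬p) there: a:F, b:F. ✗
d: successors {b}; ¬((q → ¬p) ∧ ¬p) there: b:F. ✗
e: no successors, so □¬((q → ¬p) ∧ ¬p) holds vacuously. ✓
g: successors {c}; ¬((q → ¬p) ∧ ¬p) there: c:F. ✗
h: successors {b}; ¬((q → ¬p) ∧ ¬p) there: b:F. ✗

{e}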